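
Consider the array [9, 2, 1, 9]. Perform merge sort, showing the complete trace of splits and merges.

Merge sort trace:

Split: [9, 2, 1, 9] -> [9, 2] and [1, 9]
  Split: [9, 2] -> [9] and [2]
  Merge: [9] + [2] -> [2, 9]
  Split: [1, 9] -> [1] and [9]
  Merge: [1] + [9] -> [1, 9]
Merge: [2, 9] + [1, 9] -> [1, 2, 9, 9]

Final sorted array: [1, 2, 9, 9]

The merge sort proceeds by recursively splitting the array and merging sorted halves.
After all merges, the sorted array is [1, 2, 9, 9].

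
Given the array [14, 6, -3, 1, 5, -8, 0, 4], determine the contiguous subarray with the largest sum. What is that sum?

Using Kadane's algorithm on [14, 6, -3, 1, 5, -8, 0, 4]:

Scanning through the array:
Position 1 (value 6): max_ending_here = 20, max_so_far = 20
Position 2 (value -3): max_ending_here = 17, max_so_far = 20
Position 3 (value 1): max_ending_here = 18, max_so_far = 20
Position 4 (value 5): max_ending_here = 23, max_so_far = 23
Position 5 (value -8): max_ending_here = 15, max_so_far = 23
Position 6 (value 0): max_ending_here = 15, max_so_far = 23
Position 7 (value 4): max_ending_here = 19, max_so_far = 23

Maximum subarray: [14, 6, -3, 1, 5]
Maximum sum: 23

The maximum subarray is [14, 6, -3, 1, 5] with sum 23. This subarray runs from index 0 to index 4.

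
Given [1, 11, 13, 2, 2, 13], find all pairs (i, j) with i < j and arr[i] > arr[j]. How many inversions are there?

Finding inversions in [1, 11, 13, 2, 2, 13]:

(1, 3): arr[1]=11 > arr[3]=2
(1, 4): arr[1]=11 > arr[4]=2
(2, 3): arr[2]=13 > arr[3]=2
(2, 4): arr[2]=13 > arr[4]=2

Total inversions: 4

The array has 4 inversion(s): (1,3), (1,4), (2,3), (2,4). Each pair (i,j) satisfies i < j and arr[i] > arr[j].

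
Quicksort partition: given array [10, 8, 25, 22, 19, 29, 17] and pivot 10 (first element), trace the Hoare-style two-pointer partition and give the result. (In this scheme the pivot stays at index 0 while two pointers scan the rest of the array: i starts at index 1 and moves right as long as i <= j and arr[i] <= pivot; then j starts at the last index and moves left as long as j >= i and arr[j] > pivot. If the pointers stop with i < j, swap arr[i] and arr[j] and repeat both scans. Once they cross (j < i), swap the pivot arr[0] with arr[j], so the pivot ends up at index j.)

Hoare-style two-pointer partition with pivot = 10:

Initial array: [10, 8, 25, 22, 19, 29, 17]

Pointers start at i = 1, j = 6.
i ends at 2, j ends at 1: the pointers have crossed (j < i), so scanning stops.

Swap pivot arr[0] with arr[1] to place pivot at position 1: [8, 10, 25, 22, 19, 29, 17]
Pivot position: 1

After partitioning with pivot 10, the array becomes [8, 10, 25, 22, 19, 29, 17]. The pivot is placed at index 1. All elements to the left of the pivot are <= 10, and all elements to the right are > 10.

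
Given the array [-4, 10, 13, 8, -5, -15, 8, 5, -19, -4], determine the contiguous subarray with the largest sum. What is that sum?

Using Kadane's algorithm on [-4, 10, 13, 8, -5, -15, 8, 5, -19, -4]:

Scanning through the array:
Position 1 (value 10): max_ending_here = 10, max_so_far = 10
Position 2 (value 13): max_ending_here = 23, max_so_far = 23
Position 3 (value 8): max_ending_here = 31, max_so_far = 31
Position 4 (value -5): max_ending_here = 26, max_so_far = 31
Position 5 (value -15): max_ending_here = 11, max_so_far = 31
Position 6 (value 8): max_ending_here = 19, max_so_far = 31
Position 7 (value 5): max_ending_here = 24, max_so_far = 31
Position 8 (value -19): max_ending_here = 5, max_so_far = 31
Position 9 (value -4): max_ending_here = 1, max_so_far = 31

Maximum subarray: [10, 13, 8]
Maximum sum: 31

The maximum subarray is [10, 13, 8] with sum 31. This subarray runs from index 1 to index 3.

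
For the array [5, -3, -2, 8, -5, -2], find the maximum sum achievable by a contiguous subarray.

Using Kadane's algorithm on [5, -3, -2, 8, -5, -2]:

Scanning through the array:
Position 1 (value -3): max_ending_here = 2, max_so_far = 5
Position 2 (value -2): max_ending_here = 0, max_so_far = 5
Position 3 (value 8): max_ending_here = 8, max_so_far = 8
Position 4 (value -5): max_ending_here = 3, max_so_far = 8
Position 5 (value -2): max_ending_here = 1, max_so_far = 8

Maximum subarray: [5, -3, -2, 8]
Maximum sum: 8

The maximum subarray is [5, -3, -2, 8] with sum 8. This subarray runs from index 0 to index 3.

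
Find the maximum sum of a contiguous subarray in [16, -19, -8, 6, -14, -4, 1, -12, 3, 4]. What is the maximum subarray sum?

Using Kadane's algorithm on [16, -19, -8, 6, -14, -4, 1, -12, 3, 4]:

Scanning through the array:
Position 1 (value -19): max_ending_here = -3, max_so_far = 16
Position 2 (value -8): max_ending_here = -8, max_so_far = 16
Position 3 (value 6): max_ending_here = 6, max_so_far = 16
Position 4 (value -14): max_ending_here = -8, max_so_far = 16
Position 5 (value -4): max_ending_here = -4, max_so_far = 16
Position 6 (value 1): max_ending_here = 1, max_so_far = 16
Position 7 (value -12): max_ending_here = -11, max_so_far = 16
Position 8 (value 3): max_ending_here = 3, max_so_far = 16
Position 9 (value 4): max_ending_here = 7, max_so_far = 16

Maximum subarray: [16]
Maximum sum: 16

The maximum subarray is [16] with sum 16. This subarray runs from index 0 to index 0.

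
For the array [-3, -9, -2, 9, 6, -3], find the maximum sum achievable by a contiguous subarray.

Using Kadane's algorithm on [-3, -9, -2, 9, 6, -3]:

Scanning through the array:
Position 1 (value -9): max_ending_here = -9, max_so_far = -3
Position 2 (value -2): max_ending_here = -2, max_so_far = -2
Position 3 (value 9): max_ending_here = 9, max_so_far = 9
Position 4 (value 6): max_ending_here = 15, max_so_far = 15
Position 5 (value -3): max_ending_here = 12, max_so_far = 15

Maximum subarray: [9, 6]
Maximum sum: 15

The maximum subarray is [9, 6] with sum 15. This subarray runs from index 3 to index 4.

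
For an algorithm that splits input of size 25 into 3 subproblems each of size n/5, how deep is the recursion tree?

For divide and conquer with division factor 5:

Problem sizes at each level:
Level 0: 25
Level 1: 5
Level 2: 1

The root is level 0 and the size-1 base case is level 2 (the tree spans levels 0 through 2, i.e. 3 levels counting the root), so the depth is the number of divisions: log_5(25) = 2

The recursion tree depth is log_5(25) = 2. At each level, the problem size is divided by 5, so it takes 2 divisions to reduce to a base case of size 1. The algorithm makes 3 recursive calls at each level.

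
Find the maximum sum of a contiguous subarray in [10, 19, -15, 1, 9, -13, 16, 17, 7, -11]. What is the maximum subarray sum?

Using Kadane's algorithm on [10, 19, -15, 1, 9, -13, 16, 17, 7, -11]:

Scanning through the array:
Position 1 (value 19): max_ending_here = 29, max_so_far = 29
Position 2 (value -15): max_ending_here = 14, max_so_far = 29
Position 3 (value 1): max_ending_here = 15, max_so_far = 29
Position 4 (value 9): max_ending_here = 24, max_so_far = 29
Position 5 (value -13): max_ending_here = 11, max_so_far = 29
Position 6 (value 16): max_ending_here = 27, max_so_far = 29
Position 7 (value 17): max_ending_here = 44, max_so_far = 44
Position 8 (value 7): max_ending_here = 51, max_so_far = 51
Position 9 (value -11): max_ending_here = 40, max_so_far = 51

Maximum subarray: [10, 19, -15, 1, 9, -13, 16, 17, 7]
Maximum sum: 51

The maximum subarray is [10, 19, -15, 1, 9, -13, 16, 17, 7] with sum 51. This subarray runs from index 0 to index 8.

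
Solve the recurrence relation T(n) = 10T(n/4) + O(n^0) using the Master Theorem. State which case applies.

Master Theorem for T(n) = 10T(n/4) + O(n^0):

a = 10, b = 4, c = 0
log_b(a) = log_4(10) = 1.6610

Case 1: c = 0 < log_4(10) = 1.6610
T(n) = O(n^(log_4 10))

For T(n) = 10T(n/4) + O(n^0): log_4(10) = 1.6610. This is Case 1 of the Master Theorem (c < log_b(a), work dominated by leaves), giving O(n^(log_4 10)).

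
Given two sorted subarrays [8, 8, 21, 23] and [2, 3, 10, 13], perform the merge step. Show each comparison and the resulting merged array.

Merging process:

Compare 8 vs 2: take 2 from right. Merged: [2]
Compare 8 vs 3: take 3 from right. Merged: [2, 3]
Compare 8 vs 10: take 8 from left. Merged: [2, 3, 8]
Compare 8 vs 10: take 8 from left. Merged: [2, 3, 8, 8]
Compare 21 vs 10: take 10 from right. Merged: [2, 3, 8, 8, 10]
Compare 21 vs 13: take 13 from right. Merged: [2, 3, 8, 8, 10, 13]
Append remaining from left: [21, 23]. Merged: [2, 3, 8, 8, 10, 13, 21, 23]

Final merged array: [2, 3, 8, 8, 10, 13, 21, 23]
Total comparisons: 6

The merged array is [2, 3, 8, 8, 10, 13, 21, 23], requiring 6 comparisons. The merge step runs in O(n) time where n is the total number of elements.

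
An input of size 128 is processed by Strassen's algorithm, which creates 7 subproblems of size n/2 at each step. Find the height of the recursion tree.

For divide and conquer with division factor 2:

Problem sizes at each level:
Level 0: 128
Level 1: 64
Level 2: 32
Level 3: 16
Level 4: 8
Level 5: 4
Level 6: 2
Level 7: 1

The root is level 0 and the size-1 base case is level 7 (the tree spans levels 0 through 7, i.e. 8 levels counting the root), so the depth is the number of divisions: log_2(128) = 7

The recursion tree depth is log_2(128) = 7. At each level, the problem size is divided by 2, so it takes 7 divisions to reduce to a base case of size 1. The algorithm makes 7 recursive calls at each level.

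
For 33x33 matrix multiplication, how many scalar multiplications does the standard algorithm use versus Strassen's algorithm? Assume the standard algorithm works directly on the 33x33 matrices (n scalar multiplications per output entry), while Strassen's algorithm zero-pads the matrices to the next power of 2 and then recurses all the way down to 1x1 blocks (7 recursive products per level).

Matrix multiplication for 33x33 matrices:

Strassen's algorithm requires power-of-2 dimensions. Pad 33x33 to 64x64 (next power of 2).

Standard algorithm: 33^3 = 35937 multiplications
Strassen's algorithm: 7^(log2(64)) = 7^6 = 117649 multiplications
Difference: 35937 - 117649 = -81712 (Strassen uses MORE here due to padding overhead — for small or just-over-power-of-2 n, padding can outweigh the per-level savings)

Standard: 35937 multiplications (33^3). Strassen: 117649 multiplications (7^6, after padding to 64x64). Strassen reduces 8 recursive multiplications to 7 at each level.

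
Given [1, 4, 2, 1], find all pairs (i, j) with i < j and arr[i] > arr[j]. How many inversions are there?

Finding inversions in [1, 4, 2, 1]:

(1, 2): arr[1]=4 > arr[2]=2
(1, 3): arr[1]=4 > arr[3]=1
(2, 3): arr[2]=2 > arr[3]=1

Total inversions: 3

The array has 3 inversion(s): (1,2), (1,3), (2,3). Each pair (i,j) satisfies i < j and arr[i] > arr[j].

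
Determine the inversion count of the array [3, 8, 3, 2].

Finding inversions in [3, 8, 3, 2]:

(0, 3): arr[0]=3 > arr[3]=2
(1, 2): arr[1]=8 > arr[2]=3
(1, 3): arr[1]=8 > arr[3]=2
(2, 3): arr[2]=3 > arr[3]=2

Total inversions: 4

The array has 4 inversion(s): (0,3), (1,2), (1,3), (2,3). Each pair (i,j) satisfies i < j and arr[i] > arr[j].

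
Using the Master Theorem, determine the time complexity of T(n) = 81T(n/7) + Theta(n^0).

Master Theorem for T(n) = 81T(n/7) + O(n^0):

a = 81, b = 7, c = 0
log_b(a) = log_7(81) = 2.2583

Case 1: c = 0 < log_7(81) = 2.2583
T(n) = O(n^(log_7 81))

For T(n) = 81T(n/7) + O(n^0): log_7(81) = 2.2583. This is Case 1 of the Master Theorem (c < log_b(a), work dominated by leaves), giving O(n^(log_7 81)).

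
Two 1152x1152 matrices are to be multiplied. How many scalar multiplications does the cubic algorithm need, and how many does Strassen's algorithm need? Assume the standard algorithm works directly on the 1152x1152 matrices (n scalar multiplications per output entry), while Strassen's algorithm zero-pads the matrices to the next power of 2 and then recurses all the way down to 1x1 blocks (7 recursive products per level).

Matrix multiplication for 1152x1152 matrices:

Strassen's algorithm requires power-of-2 dimensions. Pad 1152x1152 to 2048x2048 (next power of 2).

Standard algorithm: 1152^3 = 1528823808 multiplications
Strassen's algorithm: 7^(log2(2048)) = 7^11 = 1977326743 multiplications
Difference: 1528823808 - 1977326743 = -448502935 (Strassen uses MORE here due to padding overhead — for small or just-over-power-of-2 n, padding can outweigh the per-level savings)

Standard: 1528823808 multiplications (1152^3). Strassen: 1977326743 multiplications (7^11, after padding to 2048x2048). Strassen reduces 8 recursive multiplications to 7 at each level.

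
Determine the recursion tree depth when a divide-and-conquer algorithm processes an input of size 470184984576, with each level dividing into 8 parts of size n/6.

For divide and conquer with division factor 6:

Problem sizes at each level:
Level 0: 470184984576
Level 1: 78364164096
Level 2: 13060694016
Level 3: 2176782336
Level 4: 362797056
Level 5: 60466176
Level 6: 10077696
Level 7: 1679616
Level 8: 279936
Level 9: 46656
Level 10: 7776
Level 11: 1296
Level 12: 216
Level 13: 36
Level 14: 6
Level 15: 1

The root is level 0 and the size-1 base case is level 15 (the tree spans levels 0 through 15, i.e. 16 levels counting the root), so the depth is the number of divisions: log_6(470184984576) = 15

The recursion tree depth is log_6(470184984576) = 15. At each level, the problem size is divided by 6, so it takes 15 divisions to reduce to a base case of size 1. The algorithm makes 8 recursive calls at each level.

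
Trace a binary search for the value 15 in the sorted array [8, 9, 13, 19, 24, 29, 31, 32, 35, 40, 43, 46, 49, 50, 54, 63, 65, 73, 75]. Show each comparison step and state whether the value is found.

Binary search for 15 in [8, 9, 13, 19, 24, 29, 31, 32, 35, 40, 43, 46, 49, 50, 54, 63, 65, 73, 75]:

lo=0, hi=18, mid=9, arr[mid]=40 -> 40 > 15, search left half
lo=0, hi=8, mid=4, arr[mid]=24 -> 24 > 15, search left half
lo=0, hi=3, mid=1, arr[mid]=9 -> 9 < 15, search right half
lo=2, hi=3, mid=2, arr[mid]=13 -> 13 < 15, search right half
lo=3, hi=3, mid=3, arr[mid]=19 -> 19 > 15, search left half
lo=3 > hi=2, target 15 not found

Binary search determines that 15 is not in the array after 5 comparisons. The search space was exhausted without finding the target.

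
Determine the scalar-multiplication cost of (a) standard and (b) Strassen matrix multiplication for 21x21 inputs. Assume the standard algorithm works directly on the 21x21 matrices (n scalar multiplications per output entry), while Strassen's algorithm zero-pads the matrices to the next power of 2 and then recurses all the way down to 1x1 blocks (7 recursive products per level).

Matrix multiplication for 21x21 matrices:

Strassen's algorithm requires power-of-2 dimensions. Pad 21x21 to 32x32 (next power of 2).

Standard algorithm: 21^3 = 9261 multiplications
Strassen's algorithm: 7^(log2(32)) = 7^5 = 16807 multiplications
Difference: 9261 - 16807 = -7546 (Strassen uses MORE here due to padding overhead — for small or just-over-power-of-2 n, padding can outweigh the per-level savings)

Standard: 9261 multiplications (21^3). Strassen: 16807 multiplications (7^5, after padding to 32x32). Strassen reduces 8 recursive multiplications to 7 at each level.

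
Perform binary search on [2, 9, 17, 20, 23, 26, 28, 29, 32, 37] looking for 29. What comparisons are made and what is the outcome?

Binary search for 29 in [2, 9, 17, 20, 23, 26, 28, 29, 32, 37]:

lo=0, hi=9, mid=4, arr[mid]=23 -> 23 < 29, search right half
lo=5, hi=9, mid=7, arr[mid]=29 -> Found target at index 7!

Binary search finds 29 at index 7 after 2 comparisons. The search repeatedly halves the search space by comparing with the middle element.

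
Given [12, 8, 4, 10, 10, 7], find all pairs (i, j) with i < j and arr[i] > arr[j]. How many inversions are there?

Finding inversions in [12, 8, 4, 10, 10, 7]:

(0, 1): arr[0]=12 > arr[1]=8
(0, 2): arr[0]=12 > arr[2]=4
(0, 3): arr[0]=12 > arr[3]=10
(0, 4): arr[0]=12 > arr[4]=10
(0, 5): arr[0]=12 > arr[5]=7
(1, 2): arr[1]=8 > arr[2]=4
(1, 5): arr[1]=8 > arr[5]=7
(3, 5): arr[3]=10 > arr[5]=7
(4, 5): arr[4]=10 > arr[5]=7

Total inversions: 9

The array has 9 inversion(s): (0,1), (0,2), (0,3), (0,4), (0,5), (1,2), (1,5), (3,5), (4,5). Each pair (i,j) satisfies i < j and arr[i] > arr[j].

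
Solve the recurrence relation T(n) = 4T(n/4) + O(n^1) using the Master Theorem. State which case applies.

Master Theorem for T(n) = 4T(n/4) + O(n^1):

a = 4, b = 4, c = 1
log_b(a) = log_4(4) = 1.0000

Case 2: c = 1 = log_4(4) = 1.0000
T(n) = O(n^1 log n) = O(n log n)

For T(n) = 4T(n/4) + O(n^1): log_4(4) = 1.0000. This is Case 2 of the Master Theorem (c = log_b(a), equal work at all levels), giving O(n log n).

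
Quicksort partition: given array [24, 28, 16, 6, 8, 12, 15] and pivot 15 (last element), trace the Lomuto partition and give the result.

Lomuto partition with pivot = 15:

Initial array: [24, 28, 16, 6, 8, 12, 15]

arr[0]=24 > 15: no swap
arr[1]=28 > 15: no swap
arr[2]=16 > 15: no swap
arr[3]=6 <= 15: swap with position 0, array becomes [6, 28, 16, 24, 8, 12, 15]
arr[4]=8 <= 15: swap with position 1, array becomes [6, 8, 16, 24, 28, 12, 15]
arr[5]=12 <= 15: swap with position 2, array becomes [6, 8, 12, 24, 28, 16, 15]

Place pivot at position 3: [6, 8, 12, 15, 28, 16, 24]
Pivot position: 3

After partitioning with pivot 15, the array becomes [6, 8, 12, 15, 28, 16, 24]. The pivot is placed at index 3. All elements to the left of the pivot are <= 15, and all elements to the right are > 15.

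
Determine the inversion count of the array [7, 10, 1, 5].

Finding inversions in [7, 10, 1, 5]:

(0, 2): arr[0]=7 > arr[2]=1
(0, 3): arr[0]=7 > arr[3]=5
(1, 2): arr[1]=10 > arr[2]=1
(1, 3): arr[1]=10 > arr[3]=5

Total inversions: 4

The array has 4 inversion(s): (0,2), (0,3), (1,2), (1,3). Each pair (i,j) satisfies i < j and arr[i] > arr[j].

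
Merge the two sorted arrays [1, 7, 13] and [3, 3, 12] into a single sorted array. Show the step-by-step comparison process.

Merging process:

Compare 1 vs 3: take 1 from left. Merged: [1]
Compare 7 vs 3: take 3 from right. Merged: [1, 3]
Compare 7 vs 3: take 3 from right. Merged: [1, 3, 3]
Compare 7 vs 12: take 7 from left. Merged: [1, 3, 3, 7]
Compare 13 vs 12: take 12 from right. Merged: [1, 3, 3, 7, 12]
Append remaining from left: [13]. Merged: [1, 3, 3, 7, 12, 13]

Final merged array: [1, 3, 3, 7, 12, 13]
Total comparisons: 5

The merged array is [1, 3, 3, 7, 12, 13], requiring 5 comparisons. The merge step runs in O(n) time where n is the total number of elements.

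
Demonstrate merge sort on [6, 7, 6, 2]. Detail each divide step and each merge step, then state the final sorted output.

Merge sort trace:

Split: [6, 7, 6, 2] -> [6, 7] and [6, 2]
  Split: [6, 7] -> [6] and [7]
  Merge: [6] + [7] -> [6, 7]
  Split: [6, 2] -> [6] and [2]
  Merge: [6] + [2] -> [2, 6]
Merge: [6, 7] + [2, 6] -> [2, 6, 6, 7]

Final sorted array: [2, 6, 6, 7]

The merge sort proceeds by recursively splitting the array and merging sorted halves.
After all merges, the sorted array is [2, 6, 6, 7].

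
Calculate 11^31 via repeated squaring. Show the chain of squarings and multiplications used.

Computing 11^31 by squaring (build up from 11^1; each line after the first costs one multiplication):

11^1 = 11
11^2 = (11^1)^2 = 11^2 = 121
11^3 = 11 * 11^2 = 11 * 121 = 1331
11^6 = (11^3)^2 = 1331^2 = 1771561
11^7 = 11 * 11^6 = 11 * 1771561 = 19487171
11^14 = (11^7)^2 = 19487171^2 = 379749833583241
11^15 = 11 * 11^14 = 11 * 379749833583241 = 4177248169415651
11^30 = (11^15)^2 = 4177248169415651^2 = 17449402268886407318558803753801
11^31 = 11 * 11^30 = 11 * 17449402268886407318558803753801 = 191943424957750480504146841291811

Result: 191943424957750480504146841291811
Multiplications needed: 8 (8 lines after 11^1)

11^31 = 191943424957750480504146841291811. Using exponentiation by squaring, this requires 8 multiplications. The key idea: if the exponent is even, square the half-power; if odd, multiply by the base once.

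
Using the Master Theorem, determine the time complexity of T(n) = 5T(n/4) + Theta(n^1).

Master Theorem for T(n) = 5T(n/4) + O(n^1):

a = 5, b = 4, c = 1
log_b(a) = log_4(5) = 1.1610

Case 1: c = 1 < log_4(5) = 1.1610
T(n) = O(n^(log_4 5))

For T(n) = 5T(n/4) + O(n^1): log_4(5) = 1.1610. This is Case 1 of the Master Theorem (c < log_b(a), work dominated by leaves), giving O(n^(log_4 5)).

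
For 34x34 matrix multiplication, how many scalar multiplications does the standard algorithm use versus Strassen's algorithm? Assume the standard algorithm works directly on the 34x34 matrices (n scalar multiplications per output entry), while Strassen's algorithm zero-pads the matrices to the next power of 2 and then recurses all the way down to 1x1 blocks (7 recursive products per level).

Matrix multiplication for 34x34 matrices:

Strassen's algorithm requires power-of-2 dimensions. Pad 34x34 to 64x64 (next power of 2).

Standard algorithm: 34^3 = 39304 multiplications
Strassen's algorithm: 7^(log2(64)) = 7^6 = 117649 multiplications
Difference: 39304 - 117649 = -78345 (Strassen uses MORE here due to padding overhead — for small or just-over-power-of-2 n, padding can outweigh the per-level savings)

Standard: 39304 multiplications (34^3). Strassen: 117649 multiplications (7^6, after padding to 64x64). Strassen reduces 8 recursive multiplications to 7 at each level.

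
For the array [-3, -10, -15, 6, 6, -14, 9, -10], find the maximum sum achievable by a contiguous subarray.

Using Kadane's algorithm on [-3, -10, -15, 6, 6, -14, 9, -10]:

Scanning through the array:
Position 1 (value -10): max_ending_here = -10, max_so_far = -3
Position 2 (value -15): max_ending_here = -15, max_so_far = -3
Position 3 (value 6): max_ending_here = 6, max_so_far = 6
Position 4 (value 6): max_ending_here = 12, max_so_far = 12
Position 5 (value -14): max_ending_here = -2, max_so_far = 12
Position 6 (value 9): max_ending_here = 9, max_so_far = 12
Position 7 (value -10): max_ending_here = -1, max_so_far = 12

Maximum subarray: [6, 6]
Maximum sum: 12

The maximum subarray is [6, 6] with sum 12. This subarray runs from index 3 to index 4.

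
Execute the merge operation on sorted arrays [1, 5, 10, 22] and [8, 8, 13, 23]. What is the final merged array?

Merging process:

Compare 1 vs 8: take 1 from left. Merged: [1]
Compare 5 vs 8: take 5 from left. Merged: [1, 5]
Compare 10 vs 8: take 8 from right. Merged: [1, 5, 8]
Compare 10 vs 8: take 8 from right. Merged: [1, 5, 8, 8]
Compare 10 vs 13: take 10 from left. Merged: [1, 5, 8, 8, 10]
Compare 22 vs 13: take 13 from right. Merged: [1, 5, 8, 8, 10, 13]
Compare 22 vs 23: take 22 from left. Merged: [1, 5, 8, 8, 10, 13, 22]
Append remaining from right: [23]. Merged: [1, 5, 8, 8, 10, 13, 22, 23]

Final merged array: [1, 5, 8, 8, 10, 13, 22, 23]
Total comparisons: 7

The merged array is [1, 5, 8, 8, 10, 13, 22, 23], requiring 7 comparisons. The merge step runs in O(n) time where n is the total number of elements.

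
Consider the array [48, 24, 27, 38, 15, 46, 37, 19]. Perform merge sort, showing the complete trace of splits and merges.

Merge sort trace:

Split: [48, 24, 27, 38, 15, 46, 37, 19] -> [48, 24, 27, 38] and [15, 46, 37, 19]
  Split: [48, 24, 27, 38] -> [48, 24] and [27, 38]
    Split: [48, 24] -> [48] and [24]
    Merge: [48] + [24] -> [24, 48]
    Split: [27, 38] -> [27] and [38]
    Merge: [27] + [38] -> [27, 38]
  Merge: [24, 48] + [27, 38] -> [24, 27, 38, 48]
  Split: [15, 46, 37, 19] -> [15, 46] and [37, 19]
    Split: [15, 46] -> [15] and [46]
    Merge: [15] + [46] -> [15, 46]
    Split: [37, 19] -> [37] and [19]
    Merge: [37] + [19] -> [19, 37]
  Merge: [15, 46] + [19, 37] -> [15, 19, 37, 46]
Merge: [24, 27, 38, 48] + [15, 19, 37, 46] -> [15, 19, 24, 27, 37, 38, 46, 48]

Final sorted array: [15, 19, 24, 27, 37, 38, 46, 48]

The merge sort proceeds by recursively splitting the array and merging sorted halves.
After all merges, the sorted array is [15, 19, 24, 27, 37, 38, 46, 48].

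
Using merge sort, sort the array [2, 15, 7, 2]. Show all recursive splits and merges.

Merge sort trace:

Split: [2, 15, 7, 2] -> [2, 15] and [7, 2]
  Split: [2, 15] -> [2] and [15]
  Merge: [2] + [15] -> [2, 15]
  Split: [7, 2] -> [7] and [2]
  Merge: [7] + [2] -> [2, 7]
Merge: [2, 15] + [2, 7] -> [2, 2, 7, 15]

Final sorted array: [2, 2, 7, 15]

The merge sort proceeds by recursively splitting the array and merging sorted halves.
After all merges, the sorted array is [2, 2, 7, 15].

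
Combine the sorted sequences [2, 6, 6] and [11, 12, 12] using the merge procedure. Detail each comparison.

Merging process:

Compare 2 vs 11: take 2 from left. Merged: [2]
Compare 6 vs 11: take 6 from left. Merged: [2, 6]
Compare 6 vs 11: take 6 from left. Merged: [2, 6, 6]
Append remaining from right: [11, 12, 12]. Merged: [2, 6, 6, 11, 12, 12]

Final merged array: [2, 6, 6, 11, 12, 12]
Total comparisons: 3

The merged array is [2, 6, 6, 11, 12, 12], requiring 3 comparisons. The merge step runs in O(n) time where n is the total number of elements.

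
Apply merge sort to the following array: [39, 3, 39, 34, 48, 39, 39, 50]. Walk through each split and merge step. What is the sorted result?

Merge sort trace:

Split: [39, 3, 39, 34, 48, 39, 39, 50] -> [39, 3, 39, 34] and [48, 39, 39, 50]
  Split: [39, 3, 39, 34] -> [39, 3] and [39, 34]
    Split: [39, 3] -> [39] and [3]
    Merge: [39] + [3] -> [3, 39]
    Split: [39, 34] -> [39] and [34]
    Merge: [39] + [34] -> [34, 39]
  Merge: [3, 39] + [34, 39] -> [3, 34, 39, 39]
  Split: [48, 39, 39, 50] -> [48, 39] and [39, 50]
    Split: [48, 39] -> [48] and [39]
    Merge: [48] + [39] -> [39, 48]
    Split: [39, 50] -> [39] and [50]
    Merge: [39] + [50] -> [39, 50]
  Merge: [39, 48] + [39, 50] -> [39, 39, 48, 50]
Merge: [3, 34, 39, 39] + [39, 39, 48, 50] -> [3, 34, 39, 39, 39, 39, 48, 50]

Final sorted array: [3, 34, 39, 39, 39, 39, 48, 50]

The merge sort proceeds by recursively splitting the array and merging sorted halves.
After all merges, the sorted array is [3, 34, 39, 39, 39, 39, 48, 50].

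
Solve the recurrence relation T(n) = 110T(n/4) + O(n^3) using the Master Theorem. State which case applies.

Master Theorem for T(n) = 110T(n/4) + O(n^3):

a = 110, b = 4, c = 3
log_b(a) = log_4(110) = 3.3907

Case 1: c = 3 < log_4(110) = 3.3907
T(n) = O(n^(log_4 110))

For T(n) = 110T(n/4) + O(n^3): log_4(110) = 3.3907. This is Case 1 of the Master Theorem (c < log_b(a), work dominated by leaves), giving O(n^(log_4 110)).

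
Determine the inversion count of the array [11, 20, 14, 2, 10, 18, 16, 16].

Finding inversions in [11, 20, 14, 2, 10, 18, 16, 16]:

(0, 3): arr[0]=11 > arr[3]=2
(0, 4): arr[0]=11 > arr[4]=10
(1, 2): arr[1]=20 > arr[2]=14
(1, 3): arr[1]=20 > arr[3]=2
(1, 4): arr[1]=20 > arr[4]=10
(1, 5): arr[1]=20 > arr[5]=18
(1, 6): arr[1]=20 > arr[6]=16
(1, 7): arr[1]=20 > arr[7]=16
(2, 3): arr[2]=14 > arr[3]=2
(2, 4): arr[2]=14 > arr[4]=10
(5, 6): arr[5]=18 > arr[6]=16
(5, 7): arr[5]=18 > arr[7]=16

Total inversions: 12

The array has 12 inversion(s): (0,3), (0,4), (1,2), (1,3), (1,4), (1,5), (1,6), (1,7), (2,3), (2,4), (5,6), (5,7). Each pair (i,j) satisfies i < j and arr[i] > arr[j].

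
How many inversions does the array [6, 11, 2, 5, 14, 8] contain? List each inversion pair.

Finding inversions in [6, 11, 2, 5, 14, 8]:

(0, 2): arr[0]=6 > arr[2]=2
(0, 3): arr[0]=6 > arr[3]=5
(1, 2): arr[1]=11 > arr[2]=2
(1, 3): arr[1]=11 > arr[3]=5
(1, 5): arr[1]=11 > arr[5]=8
(4, 5): arr[4]=14 > arr[5]=8

Total inversions: 6

The array has 6 inversion(s): (0,2), (0,3), (1,2), (1,3), (1,5), (4,5). Each pair (i,j) satisfies i < j and arr[i] > arr[j].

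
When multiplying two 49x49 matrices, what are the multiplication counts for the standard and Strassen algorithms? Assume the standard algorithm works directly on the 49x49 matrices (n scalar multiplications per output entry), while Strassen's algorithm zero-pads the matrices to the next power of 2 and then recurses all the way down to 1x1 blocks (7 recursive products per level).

Matrix multiplication for 49x49 matrices:

Strassen's algorithm requires power-of-2 dimensions. Pad 49x49 to 64x64 (next power of 2).

Standard algorithm: 49^3 = 117649 multiplications
Strassen's algorithm: 7^(log2(64)) = 7^6 = 117649 multiplications
Savings: 117649 - 117649 = 0 multiplications

Standard: 117649 multiplications (49^3). Strassen: 117649 multiplications (7^6, after padding to 64x64). Strassen reduces 8 recursive multiplications to 7 at each level.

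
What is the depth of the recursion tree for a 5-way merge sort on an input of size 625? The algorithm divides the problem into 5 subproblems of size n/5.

For divide and conquer with division factor 5:

Problem sizes at each level:
Level 0: 625
Level 1: 125
Level 2: 25
Level 3: 5
Level 4: 1

The root is level 0 and the size-1 base case is level 4 (the tree spans levels 0 through 4, i.e. 5 levels counting the root), so the depth is the number of divisions: log_5(625) = 4

The recursion tree depth is log_5(625) = 4. At each level, the problem size is divided by 5, so it takes 4 divisions to reduce to a base case of size 1. The algorithm makes 5 recursive calls at each level.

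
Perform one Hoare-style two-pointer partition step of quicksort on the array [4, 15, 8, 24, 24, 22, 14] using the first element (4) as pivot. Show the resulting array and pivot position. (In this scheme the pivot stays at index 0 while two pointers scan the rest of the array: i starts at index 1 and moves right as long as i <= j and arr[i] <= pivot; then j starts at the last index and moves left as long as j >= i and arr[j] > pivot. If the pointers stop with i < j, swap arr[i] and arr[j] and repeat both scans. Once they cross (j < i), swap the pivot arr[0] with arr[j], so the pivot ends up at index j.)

Hoare-style two-pointer partition with pivot = 4:

Initial array: [4, 15, 8, 24, 24, 22, 14]

Pointers start at i = 1, j = 6.
i ends at 1, j ends at 0: the pointers have crossed (j < i), so scanning stops.

j = 0, so swapping arr[0] with arr[j] leaves the pivot at position 0: [4, 15, 8, 24, 24, 22, 14]
Pivot position: 0

After partitioning with pivot 4, the array becomes [4, 15, 8, 24, 24, 22, 14]. The pivot is placed at index 0. All elements to the left of the pivot are <= 4, and all elements to the right are > 4.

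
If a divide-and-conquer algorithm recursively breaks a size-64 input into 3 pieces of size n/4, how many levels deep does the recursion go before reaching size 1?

For divide and conquer with division factor 4:

Problem sizes at each level:
Level 0: 64
Level 1: 16
Level 2: 4
Level 3: 1

The root is level 0 and the size-1 base case is level 3 (the tree spans levels 0 through 3, i.e. 4 levels counting the root), so the depth is the number of divisions: log_4(64) = 3

The recursion tree depth is log_4(64) = 3. At each level, the problem size is divided by 4, so it takes 3 divisions to reduce to a base case of size 1. The algorithm makes 3 recursive calls at each level.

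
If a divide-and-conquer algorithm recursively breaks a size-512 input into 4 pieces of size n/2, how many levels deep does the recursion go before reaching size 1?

For divide and conquer with division factor 2:

Problem sizes at each level:
Level 0: 512
Level 1: 256
Level 2: 128
Level 3: 64
Level 4: 32
Level 5: 16
Level 6: 8
Level 7: 4
Level 8: 2
Level 9: 1

The root is level 0 and the size-1 base case is level 9 (the tree spans levels 0 through 9, i.e. 10 levels counting the root), so the depth is the number of divisions: log_2(512) = 9

The recursion tree depth is log_2(512) = 9. At each level, the problem size is divided by 2, so it takes 9 divisions to reduce to a base case of size 1. The algorithm makes 4 recursive calls at each level.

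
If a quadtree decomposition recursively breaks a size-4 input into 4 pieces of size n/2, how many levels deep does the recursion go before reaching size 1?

For divide and conquer with division factor 2:

Problem sizes at each level:
Level 0: 4
Level 1: 2
Level 2: 1

The root is level 0 and the size-1 base case is level 2 (the tree spans levels 0 through 2, i.e. 3 levels counting the root), so the depth is the number of divisions: log_2(4) = 2

The recursion tree depth is log_2(4) = 2. At each level, the problem size is divided by 2, so it takes 2 divisions to reduce to a base case of size 1. The algorithm makes 4 recursive calls at each level.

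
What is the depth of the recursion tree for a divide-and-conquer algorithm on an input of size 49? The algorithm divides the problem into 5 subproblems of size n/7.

For divide and conquer with division factor 7:

Problem sizes at each level:
Level 0: 49
Level 1: 7
Level 2: 1

The root is level 0 and the size-1 base case is level 2 (the tree spans levels 0 through 2, i.e. 3 levels counting the root), so the depth is the number of divisions: log_7(49) = 2

The recursion tree depth is log_7(49) = 2. At each level, the problem size is divided by 7, so it takes 2 divisions to reduce to a base case of size 1. The algorithm makes 5 recursive calls at each level.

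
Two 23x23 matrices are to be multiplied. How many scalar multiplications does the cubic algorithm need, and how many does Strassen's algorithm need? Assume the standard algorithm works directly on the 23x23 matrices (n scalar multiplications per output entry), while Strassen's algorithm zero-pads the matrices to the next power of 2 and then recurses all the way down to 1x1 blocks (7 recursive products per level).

Matrix multiplication for 23x23 matrices:

Strassen's algorithm requires power-of-2 dimensions. Pad 23x23 to 32x32 (next power of 2).

Standard algorithm: 23^3 = 12167 multiplications
Strassen's algorithm: 7^(log2(32)) = 7^5 = 16807 multiplications
Difference: 12167 - 16807 = -4640 (Strassen uses MORE here due to padding overhead — for small or just-over-power-of-2 n, padding can outweigh the per-level savings)

Standard: 12167 multiplications (23^3). Strassen: 16807 multiplications (7^5, after padding to 32x32). Strassen reduces 8 recursive multiplications to 7 at each level.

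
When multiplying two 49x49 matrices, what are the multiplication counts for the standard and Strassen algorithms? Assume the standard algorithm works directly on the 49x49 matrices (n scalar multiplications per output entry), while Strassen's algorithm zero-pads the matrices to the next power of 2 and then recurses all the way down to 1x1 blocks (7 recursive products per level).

Matrix multiplication for 49x49 matrices:

Strassen's algorithm requires power-of-2 dimensions. Pad 49x49 to 64x64 (next power of 2).

Standard algorithm: 49^3 = 117649 multiplications
Strassen's algorithm: 7^(log2(64)) = 7^6 = 117649 multiplications
Savings: 117649 - 117649 = 0 multiplications

Standard: 117649 multiplications (49^3). Strassen: 117649 multiplications (7^6, after padding to 64x64). Strassen reduces 8 recursive multiplications to 7 at each level.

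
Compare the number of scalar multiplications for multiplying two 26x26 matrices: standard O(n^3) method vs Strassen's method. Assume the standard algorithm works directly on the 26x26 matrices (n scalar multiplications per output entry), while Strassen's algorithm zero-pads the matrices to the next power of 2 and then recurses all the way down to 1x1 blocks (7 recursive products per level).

Matrix multiplication for 26x26 matrices:

Strassen's algorithm requires power-of-2 dimensions. Pad 26x26 to 32x32 (next power of 2).

Standard algorithm: 26^3 = 17576 multiplications
Strassen's algorithm: 7^(log2(32)) = 7^5 = 16807 multiplications
Savings: 17576 - 16807 = 769 multiplications

Standard: 17576 multiplications (26^3). Strassen: 16807 multiplications (7^5, after padding to 32x32). Strassen reduces 8 recursive multiplications to 7 at each level.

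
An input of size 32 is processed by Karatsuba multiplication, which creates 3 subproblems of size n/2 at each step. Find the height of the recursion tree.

For divide and conquer with division factor 2:

Problem sizes at each level:
Level 0: 32
Level 1: 16
Level 2: 8
Level 3: 4
Level 4: 2
Level 5: 1

The root is level 0 and the size-1 base case is level 5 (the tree spans levels 0 through 5, i.e. 6 levels counting the root), so the depth is the number of divisions: log_2(32) = 5

The recursion tree depth is log_2(32) = 5. At each level, the problem size is divided by 2, so it takes 5 divisions to reduce to a base case of size 1. The algorithm makes 3 recursive calls at each level.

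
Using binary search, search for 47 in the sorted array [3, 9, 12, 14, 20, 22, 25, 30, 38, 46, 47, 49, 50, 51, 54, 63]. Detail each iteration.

Binary search for 47 in [3, 9, 12, 14, 20, 22, 25, 30, 38, 46, 47, 49, 50, 51, 54, 63]:

lo=0, hi=15, mid=7, arr[mid]=30 -> 30 < 47, search right half
lo=8, hi=15, mid=11, arr[mid]=49 -> 49 > 47, search left half
lo=8, hi=10, mid=9, arr[mid]=46 -> 46 < 47, search right half
lo=10, hi=10, mid=10, arr[mid]=47 -> Found target at index 10!

Binary search finds 47 at index 10 after 4 comparisons. The search repeatedly halves the search space by comparing with the middle element.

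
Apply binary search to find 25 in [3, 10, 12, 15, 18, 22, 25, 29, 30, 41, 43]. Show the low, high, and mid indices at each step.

Binary search for 25 in [3, 10, 12, 15, 18, 22, 25, 29, 30, 41, 43]:

lo=0, hi=10, mid=5, arr[mid]=22 -> 22 < 25, search right half
lo=6, hi=10, mid=8, arr[mid]=30 -> 30 > 25, search left half
lo=6, hi=7, mid=6, arr[mid]=25 -> Found target at index 6!

Binary search finds 25 at index 6 after 3 comparisons. The search repeatedly halves the search space by comparing with the middle element.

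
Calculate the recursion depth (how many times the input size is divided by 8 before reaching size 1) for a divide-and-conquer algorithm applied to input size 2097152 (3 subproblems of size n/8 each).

For divide and conquer with division factor 8:

Problem sizes at each level:
Level 0: 2097152
Level 1: 262144
Level 2: 32768
Level 3: 4096
Level 4: 512
Level 5: 64
Level 6: 8
Level 7: 1

The root is level 0 and the size-1 base case is level 7 (the tree spans levels 0 through 7, i.e. 8 levels counting the root), so the depth is the number of divisions: log_8(2097152) = 7

The recursion tree depth is log_8(2097152) = 7. At each level, the problem size is divided by 8, so it takes 7 divisions to reduce to a base case of size 1. The algorithm makes 3 recursive calls at each level.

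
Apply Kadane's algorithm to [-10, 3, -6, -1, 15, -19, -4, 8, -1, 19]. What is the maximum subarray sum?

Using Kadane's algorithm on [-10, 3, -6, -1, 15, -19, -4, 8, -1, 19]:

Scanning through the array:
Position 1 (value 3): max_ending_here = 3, max_so_far = 3
Position 2 (value -6): max_ending_here = -3, max_so_far = 3
Position 3 (value -1): max_ending_here = -1, max_so_far = 3
Position 4 (value 15): max_ending_here = 15, max_so_far = 15
Position 5 (value -19): max_ending_here = -4, max_so_far = 15
Position 6 (value -4): max_ending_here = -4, max_so_far = 15
Position 7 (value 8): max_ending_here = 8, max_so_far = 15
Position 8 (value -1): max_ending_here = 7, max_so_far = 15
Position 9 (value 19): max_ending_here = 26, max_so_far = 26

Maximum subarray: [8, -1, 19]
Maximum sum: 26

The maximum subarray is [8, -1, 19] with sum 26. This subarray runs from index 7 to index 9.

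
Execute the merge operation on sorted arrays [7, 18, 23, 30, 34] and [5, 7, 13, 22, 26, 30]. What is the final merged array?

Merging process:

Compare 7 vs 5: take 5 from right. Merged: [5]
Compare 7 vs 7: take 7 from left. Merged: [5, 7]
Compare 18 vs 7: take 7 from right. Merged: [5, 7, 7]
Compare 18 vs 13: take 13 from right. Merged: [5, 7, 7, 13]
Compare 18 vs 22: take 18 from left. Merged: [5, 7, 7, 13, 18]
Compare 23 vs 22: take 22 from right. Merged: [5, 7, 7, 13, 18, 22]
Compare 23 vs 26: take 23 from left. Merged: [5, 7, 7, 13, 18, 22, 23]
Compare 30 vs 26: take 26 from right. Merged: [5, 7, 7, 13, 18, 22, 23, 26]
Compare 30 vs 30: take 30 from left. Merged: [5, 7, 7, 13, 18, 22, 23, 26, 30]
Compare 34 vs 30: take 30 from right. Merged: [5, 7, 7, 13, 18, 22, 23, 26, 30, 30]
Append remaining from left: [34]. Merged: [5, 7, 7, 13, 18, 22, 23, 26, 30, 30, 34]

Final merged array: [5, 7, 7, 13, 18, 22, 23, 26, 30, 30, 34]
Total comparisons: 10

The merged array is [5, 7, 7, 13, 18, 22, 23, 26, 30, 30, 34], requiring 10 comparisons. The merge step runs in O(n) time where n is the total number of elements.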